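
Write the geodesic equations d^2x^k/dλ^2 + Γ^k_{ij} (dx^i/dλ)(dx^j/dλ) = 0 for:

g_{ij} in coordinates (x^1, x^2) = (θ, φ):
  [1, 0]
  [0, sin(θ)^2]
Geodesic equation: d^2x^k/dλ^2 + Γ^k_{ij} (dx^i/dλ)(dx^j/dλ) = 0.
Non-zero Christoffel symbols:
Γ^θ_{φ φ} = -sin(2*θ)/2
Γ^φ_{θ φ} = 1/tan(θ)
Substituting (the symmetric pair Γ^k_{ij}, Γ^k_{ji} combines into a factor 2):
d^2θ/dλ^2 - (sin(2*θ)/2) (dφ/dλ)^2 = 0
d^2φ/dλ^2 + (2/tan(θ)) (dθ/dλ)(dφ/dλ) = 0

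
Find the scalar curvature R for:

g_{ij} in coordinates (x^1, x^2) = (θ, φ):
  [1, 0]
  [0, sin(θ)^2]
Non-zero Christoffel symbols (Γ^k_{ij} = Γ^k_{ji}):
Γ^θ_{φ φ} = -sin(2*θ)/2
Γ^φ_{θ φ} = 1/tan(θ)
Ricci tensor (R_{ij} = R^k_{ikj}): R_{θθ} = 1, R_{θφ} = 0, R_{φφ} = sin(θ)^2
Inverse metric: g^{θθ} = 1, g^{φφ} = 1/sin(θ)^2
R = g^{ij} R_{ij} = (1)(1) + (1/sin(θ)^2)(sin(θ)^2) = 2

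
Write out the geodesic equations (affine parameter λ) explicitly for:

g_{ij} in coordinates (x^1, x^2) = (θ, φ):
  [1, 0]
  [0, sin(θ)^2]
Geodesic equation: d^2x^k/dλ^2 + Γ^k_{ij} (dx^i/dλ)(dx^j/dλ) = 0.
Non-zero Christoffel symbols:
Γ^θ_{φ φ} = -sin(2*θ)/2
Γ^φ_{θ φ} = 1/tan(θ)
Substituting (the symmetric pair Γ^k_{ij}, Γ^k_{ji} combines into a factor 2):
d^2θ/dλ^2 - (sin(2*θ)/2) (dφ/dλ)^2 = 0
d^2φ/dλ^2 + (2/tan(θ)) (dθ/dλ)(dφ/dλ) = 0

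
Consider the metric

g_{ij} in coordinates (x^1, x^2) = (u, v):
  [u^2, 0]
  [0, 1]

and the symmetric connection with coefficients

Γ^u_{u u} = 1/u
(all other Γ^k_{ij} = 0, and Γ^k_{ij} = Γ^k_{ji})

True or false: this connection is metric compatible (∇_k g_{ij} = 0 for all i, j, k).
Using ∇_k g_{ij} = ∂_k g_{ij} - Γ^m_{ki} g_{mj} - Γ^m_{kj} g_{im}:
e.g. ∇_u g_{uu} = (2*u) - (u) - (u) = 0
Every component ∇_k g_{ij} vanishes: the connection is metric compatible.
True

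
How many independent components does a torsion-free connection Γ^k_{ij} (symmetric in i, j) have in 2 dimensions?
Γ^k_{ij} has n choices for the upper index and n(n+1)/2 independent symmetric lower index pairs.
Total = 2 × 2×3/2 = 2 × 3 = 6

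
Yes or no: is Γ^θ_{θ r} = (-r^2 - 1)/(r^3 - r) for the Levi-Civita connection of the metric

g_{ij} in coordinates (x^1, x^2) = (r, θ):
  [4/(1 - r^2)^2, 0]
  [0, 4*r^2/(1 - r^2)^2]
Γ^θ_{θ r} = (1/2) g^{θθ} (∂_θ g_{θr} + ∂_r g_{θθ} - ∂_θ g_{θr}) = (1/2)((1 - r^2)^2/(4*r^2))((0) + (-8*(r^3 + r)/(r^2 - 1)^3) - (0)) = (-r^2 - 1)/(r^3 - r)
This equals the proposed value (-r^2 - 1)/(r^3 - r).
Yes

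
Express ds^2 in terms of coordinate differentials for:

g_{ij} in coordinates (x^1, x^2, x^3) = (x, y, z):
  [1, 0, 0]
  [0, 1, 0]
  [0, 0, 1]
ds^2 = g_{ij} dx^i dx^j; only the non-zero components contribute.
ds^2 = dx^2 + dy^2 + dz^2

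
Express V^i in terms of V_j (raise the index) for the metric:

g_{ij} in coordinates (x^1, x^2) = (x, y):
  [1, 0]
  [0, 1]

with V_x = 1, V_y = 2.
Inverse metric (diagonal): g^{xx} = 1, g^{yy} = 1
V^i = g^{ij} V_j:
V^x = (1)(1) + (0)(2) = 1
V^y = (0)(1) + (1)(2) = 2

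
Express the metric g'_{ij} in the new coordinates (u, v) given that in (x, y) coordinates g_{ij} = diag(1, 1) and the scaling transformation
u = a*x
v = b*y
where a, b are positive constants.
Invert the transformation: x = u/a, y = v/b
g'_{ij} = (∂x^k/∂x'^i)(∂x^l/∂x'^j) g_{kl}; with g_{kl} = δ_{kl} this is Σ_k (∂x^k/∂x'^i)(∂x^k/∂x'^j).
Jacobian: ∂x/∂u = 1/a, ∂x/∂v = 0, ∂y/∂u = 0, ∂y/∂v = 1/b
g'_{uu} = (1/a)(1/a) + (0)(0) = 1/a^2
g'_{uv} = (1/a)(0) + (0)(1/b) = 0
g'_{vv} = (0)(0) + (1/b)(1/b) = 1/b^2
g'_{ij} = diag(1/a^2, 1/b^2)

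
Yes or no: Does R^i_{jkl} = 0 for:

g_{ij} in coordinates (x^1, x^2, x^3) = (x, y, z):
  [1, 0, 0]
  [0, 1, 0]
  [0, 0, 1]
All metric components are constant, so every Christoffel symbol vanishes and R^i_{jkl} = 0.
Yes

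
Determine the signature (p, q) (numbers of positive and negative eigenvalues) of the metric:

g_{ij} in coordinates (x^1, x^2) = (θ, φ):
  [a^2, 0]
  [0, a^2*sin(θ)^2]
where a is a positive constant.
The metric is diagonal, so its eigenvalues are the diagonal entries: a^2, a^2*sin(θ)^2 (at a generic point, where coordinate-dependent entries are positive).
2 positive, 0 negative.
(2, 0) - Riemannian (positive definite)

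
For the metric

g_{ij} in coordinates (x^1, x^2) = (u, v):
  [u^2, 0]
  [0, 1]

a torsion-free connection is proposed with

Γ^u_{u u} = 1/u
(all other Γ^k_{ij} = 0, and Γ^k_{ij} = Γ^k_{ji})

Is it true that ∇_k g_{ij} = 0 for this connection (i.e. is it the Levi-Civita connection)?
Using ∇_k g_{ij} = ∂_k g_{ij} - Γ^m_{ki} g_{mj} - Γ^m_{kj} g_{im}:
e.g. ∇_u g_{uu} = (2*u) - (u) - (u) = 0
Every component ∇_k g_{ij} vanishes: the connection is metric compatible.
Yes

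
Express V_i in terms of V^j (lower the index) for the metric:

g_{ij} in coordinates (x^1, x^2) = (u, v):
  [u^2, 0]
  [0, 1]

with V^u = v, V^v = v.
V_i = g_{ij} V^j:
V_u = (u^2)(v) + (0)(v) = u^2*v
V_v = (0)(v) + (1)(v) = v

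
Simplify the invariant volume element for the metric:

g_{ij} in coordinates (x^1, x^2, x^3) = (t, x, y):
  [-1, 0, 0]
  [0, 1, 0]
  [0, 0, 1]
det(g) = -1
√|det(g)| = 1
Volume element: dV = 1 dt dx dy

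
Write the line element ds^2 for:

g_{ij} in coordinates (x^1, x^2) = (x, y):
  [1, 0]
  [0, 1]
ds^2 = g_{ij} dx^i dx^j; only the non-zero components contribute.
ds^2 = dx^2 + dy^2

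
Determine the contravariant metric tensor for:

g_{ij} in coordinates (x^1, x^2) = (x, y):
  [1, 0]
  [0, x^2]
The metric is diagonal, so g^{ij} is diagonal with entries 1/g_{ii}: diag(1, 1/(x^2)).
g^{ij}:
  [1, 0]
  [0, 1/x^2]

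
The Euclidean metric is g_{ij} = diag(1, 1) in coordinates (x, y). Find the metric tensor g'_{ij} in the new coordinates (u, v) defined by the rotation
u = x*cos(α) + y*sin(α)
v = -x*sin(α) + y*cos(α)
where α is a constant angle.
Invert the transformation: x = u*cos(α) - v*sin(α), y = u*sin(α) + v*cos(α)
g'_{ij} = (∂x^k/∂x'^i)(∂x^l/∂x'^j) g_{kl}; with g_{kl} = δ_{kl} this is Σ_k (∂x^k/∂x'^i)(∂x^k/∂x'^j).
Jacobian: ∂x/∂u = cos(α), ∂x/∂v = -sin(α), ∂y/∂u = sin(α), ∂y/∂v = cos(α)
g'_{uu} = (cos(α))(cos(α)) + (sin(α))(sin(α)) = 1
g'_{uv} = (cos(α))(-sin(α)) + (sin(α))(cos(α)) = 0
g'_{vv} = (-sin(α))(-sin(α)) + (cos(α))(cos(α)) = 1
g'_{ij} = diag(1, 1)
The Euclidean metric is invariant under rotations.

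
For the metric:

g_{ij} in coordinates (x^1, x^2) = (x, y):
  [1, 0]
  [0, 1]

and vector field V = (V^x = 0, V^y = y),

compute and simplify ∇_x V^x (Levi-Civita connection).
All Christoffel symbols are zero.
∇_x V^x = ∂_x V^x + Γ^x_{x j} V^j
  = (0) + (0)(0) + (0)(y)
  = 0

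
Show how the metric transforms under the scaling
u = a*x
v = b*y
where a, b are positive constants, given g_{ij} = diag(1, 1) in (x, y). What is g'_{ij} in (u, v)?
Invert the transformation: x = u/a, y = v/b
g'_{ij} = (∂x^k/∂x'^i)(∂x^l/∂x'^j) g_{kl}; with g_{kl} = δ_{kl} this is Σ_k (∂x^k/∂x'^i)(∂x^k/∂x'^j).
Jacobian: ∂x/∂u = 1/a, ∂x/∂v = 0, ∂y/∂u = 0, ∂y/∂v = 1/b
g'_{uu} = (1/a)(1/a) + (0)(0) = 1/a^2
g'_{uv} = (1/a)(0) + (0)(1/b) = 0
g'_{vv} = (0)(0) + (1/b)(1/b) = 1/b^2
g'_{ij} = diag(1/a^2, 1/b^2)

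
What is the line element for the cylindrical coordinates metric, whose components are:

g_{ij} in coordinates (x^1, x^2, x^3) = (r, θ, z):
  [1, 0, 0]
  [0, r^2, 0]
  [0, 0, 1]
ds^2 = g_{ij} dx^i dx^j; only the non-zero components contribute.
ds^2 = dr^2 + r^2 dθ^2 + dz^2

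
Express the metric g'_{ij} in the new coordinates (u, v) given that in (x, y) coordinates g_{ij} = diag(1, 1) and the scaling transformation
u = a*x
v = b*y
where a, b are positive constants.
Invert the transformation: x = u/a, y = v/b
g'_{ij} = (∂x^k/∂x'^i)(∂x^l/∂x'^j) g_{kl}; with g_{kl} = δ_{kl} this is Σ_k (∂x^k/∂x'^i)(∂x^k/∂x'^j).
Jacobian: ∂x/∂u = 1/a, ∂x/∂v = 0, ∂y/∂u = 0, ∂y/∂v = 1/b
g'_{uu} = (1/a)(1/a) + (0)(0) = 1/a^2
g'_{uv} = (1/a)(0) + (0)(1/b) = 0
g'_{vv} = (0)(0) + (1/b)(1/b) = 1/b^2
g'_{ij} = diag(1/a^2, 1/b^2)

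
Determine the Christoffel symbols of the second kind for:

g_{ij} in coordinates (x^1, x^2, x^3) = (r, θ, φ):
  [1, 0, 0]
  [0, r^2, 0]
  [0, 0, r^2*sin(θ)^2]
Using Γ^k_{ij} = (1/2) g^{km} (∂_i g_{mj} + ∂_j g_{mi} - ∂_m g_{ij}); the metric is diagonal, so only the m = k term contributes.
Non-zero symbols (using the symmetry Γ^k_{ij} = Γ^k_{ji}):
Γ^r_{θ θ} = (1/2) g^{rr} (∂_θ g_{rθ} + ∂_θ g_{rθ} - ∂_r g_{θθ}) = (1/2)(1)((0) + (0) - (2*r)) = -r
Γ^r_{φ φ} = (1/2) g^{rr} (∂_φ g_{rφ} + ∂_φ g_{rφ} - ∂_r g_{φφ}) = (1/2)(1)((0) + (0) - (2*r*sin(θ)^2)) = -r*sin(θ)^2
Γ^θ_{r θ} = (1/2) g^{θθ} (∂_r g_{θθ} + ∂_θ g_{θr} - ∂_θ g_{rθ}) = (1/2)(1/r^2)((2*r) + (0) - (0)) = 1/r
Γ^θ_{φ φ} = (1/2) g^{θθ} (∂_φ g_{θφ} + ∂_φ g_{θφ} - ∂_θ g_{φφ}) = (1/2)(1/r^2)((0) + (0) - (r^2*sin(2*θ))) = -sin(2*θ)/2
Γ^φ_{r φ} = (1/2) g^{φφ} (∂_r g_{φφ} + ∂_φ g_{φr} - ∂_φ g_{rφ}) = (1/2)(1/(r^2*sin(θ)^2))((2*r*sin(θ)^2) + (0) - (0)) = 1/r
Γ^φ_{θ φ} = (1/2) g^{φφ} (∂_θ g_{φφ} + ∂_φ g_{φθ} - ∂_φ g_{θφ}) = (1/2)(1/(r^2*sin(θ)^2))((r^2*sin(2*θ)) + (0) - (0)) = 1/tan(θ)
All other Christoffel symbols are zero.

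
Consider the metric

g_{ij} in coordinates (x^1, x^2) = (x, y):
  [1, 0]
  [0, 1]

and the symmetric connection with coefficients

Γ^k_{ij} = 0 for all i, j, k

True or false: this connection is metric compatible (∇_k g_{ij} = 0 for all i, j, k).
Using ∇_k g_{ij} = ∂_k g_{ij} - Γ^m_{ki} g_{mj} - Γ^m_{kj} g_{im}:
e.g. ∇_y g_{xy} = (0) - (0) - (0) = 0
Every component ∇_k g_{ij} vanishes: the connection is metric compatible.
True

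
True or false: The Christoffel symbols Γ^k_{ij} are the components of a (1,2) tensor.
Under a change of coordinates Γ picks up an inhomogeneous term ∂²x/∂x'∂x'; e.g. Γ = 0 in Cartesian coordinates but Γ^r_{θθ} = -r in polar coordinates on the same flat plane.
False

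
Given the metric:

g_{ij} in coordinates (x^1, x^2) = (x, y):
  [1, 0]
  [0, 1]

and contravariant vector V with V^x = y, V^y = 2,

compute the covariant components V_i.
V_i = g_{ij} V^j:
V_x = (1)(y) + (0)(2) = y
V_y = (0)(y) + (1)(2) = 2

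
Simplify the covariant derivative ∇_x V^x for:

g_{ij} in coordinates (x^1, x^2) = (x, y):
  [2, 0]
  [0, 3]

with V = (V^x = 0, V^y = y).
All Christoffel symbols are zero.
∇_x V^x = ∂_x V^x + Γ^x_{x j} V^j
  = (0) + (0)(0) + (0)(y)
  = 0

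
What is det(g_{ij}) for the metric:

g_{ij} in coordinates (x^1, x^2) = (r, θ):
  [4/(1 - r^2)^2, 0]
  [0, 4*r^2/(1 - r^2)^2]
For a 2×2 metric: det(g) = g_{11}·g_{22} - g_{12}·g_{21}
= (4/(1 - r^2)^2)·(4*r^2/(1 - r^2)^2) - (0)·(0)
= 16*r^2/(1 - r^2)^4 - 0
det(g) = 16*r^2/(1 - r^2)^4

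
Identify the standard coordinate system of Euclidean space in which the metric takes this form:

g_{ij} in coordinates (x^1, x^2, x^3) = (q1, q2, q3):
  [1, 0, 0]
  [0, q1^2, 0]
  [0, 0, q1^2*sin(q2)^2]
The line element ds^2 = dq1^2 + q1^2 dq2^2 + q1^2 sin(q2)^2 dq3^2 is dr^2 + r^2 dθ^2 + r^2 sin(θ)^2 dφ^2 with q1 = r, q2 = θ, q3 = φ.
spherical coordinates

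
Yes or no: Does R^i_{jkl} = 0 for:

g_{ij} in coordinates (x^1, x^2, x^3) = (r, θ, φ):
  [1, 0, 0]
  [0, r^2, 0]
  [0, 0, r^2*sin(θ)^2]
Non-zero Christoffel symbols:
Γ^r_{θ θ} = -r
Γ^r_{φ φ} = -r*sin(θ)^2
Γ^θ_{r θ} = 1/r
Γ^θ_{φ φ} = -sin(2*θ)/2
Γ^φ_{r φ} = 1/r
Γ^φ_{θ φ} = 1/tan(θ)
Ricci tensor: R_{rr} = 0, R_{rθ} = 0, R_{rφ} = 0, R_{θθ} = 0, R_{θφ} = 0, R_{φφ} = 0
All R_{ij} vanish; in 3 dimensions the Riemann tensor is fully determined by the Ricci tensor, so R^i_{jkl} = 0: the metric is flat (curvilinear coordinates on flat space).
Yes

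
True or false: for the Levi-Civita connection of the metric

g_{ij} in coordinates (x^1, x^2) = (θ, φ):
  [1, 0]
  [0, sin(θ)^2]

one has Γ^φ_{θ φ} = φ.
Γ^φ_{θ φ} = (1/2) g^{φφ} (∂_θ g_{φφ} + ∂_φ g_{φθ} - ∂_φ g_{θφ}) = (1/2)(1/sin(θ)^2)((sin(2*θ)) + (0) - (0)) = 1/tan(θ)
This differs from the proposed value φ.
False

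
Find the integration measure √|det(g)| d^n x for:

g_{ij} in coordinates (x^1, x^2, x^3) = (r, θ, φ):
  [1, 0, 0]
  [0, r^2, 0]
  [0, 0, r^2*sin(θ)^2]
det(g) = r^4*sin(θ)^2
√|det(g)| = r^2*sin(θ) (taking 0 < θ < π so that |sin(θ)| = sin(θ))
Volume element: dV = r^2*sin(θ) dr dθ dφ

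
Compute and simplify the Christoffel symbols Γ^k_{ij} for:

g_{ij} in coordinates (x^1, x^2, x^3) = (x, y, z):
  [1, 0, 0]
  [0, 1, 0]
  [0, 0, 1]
Using Γ^k_{ij} = (1/2) g^{km} (∂_i g_{mj} + ∂_j g_{mi} - ∂_m g_{ij}); the metric is diagonal, so only the m = k term contributes.
Every metric component is constant, so all ∂_m g_{ij} = 0 and every Christoffel symbol vanishes.
All Christoffel symbols are zero.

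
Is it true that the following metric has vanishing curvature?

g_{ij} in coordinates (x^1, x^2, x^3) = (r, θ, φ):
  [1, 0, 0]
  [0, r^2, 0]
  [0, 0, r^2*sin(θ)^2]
Non-zero Christoffel symbols:
Γ^r_{θ θ} = -r
Γ^r_{φ φ} = -r*sin(θ)^2
Γ^θ_{r θ} = 1/r
Γ^θ_{φ φ} = -sin(2*θ)/2
Γ^φ_{r φ} = 1/r
Γ^φ_{θ φ} = 1/tan(θ)
Ricci tensor: R_{rr} = 0, R_{rθ} = 0, R_{rφ} = 0, R_{θθ} = 0, R_{θφ} = 0, R_{φφ} = 0
All R_{ij} vanish; in 3 dimensions the Riemann tensor is fully determined by the Ricci tensor, so R^i_{jkl} = 0: the metric is flat (curvilinear coordinates on flat space).
Yes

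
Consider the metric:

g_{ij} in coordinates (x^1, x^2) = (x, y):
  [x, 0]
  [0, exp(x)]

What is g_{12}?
With x^1 = x, x^2 = y, g_{12} = g_{xy} is the row-1, column-2 entry of the matrix.
g_{12} = 0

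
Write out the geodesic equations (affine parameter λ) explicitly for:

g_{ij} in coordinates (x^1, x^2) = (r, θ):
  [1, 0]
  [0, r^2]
Geodesic equation: d^2x^k/dλ^2 + Γ^k_{ij} (dx^i/dλ)(dx^j/dλ) = 0.
Non-zero Christoffel symbols:
Γ^r_{θ θ} = -r
Γ^θ_{r θ} = 1/r
Substituting (the symmetric pair Γ^k_{ij}, Γ^k_{ji} combines into a factor 2):
d^2r/dλ^2 - r (dθ/dλ)^2 = 0
d^2θ/dλ^2 + (2/r) (dr/dλ)(dθ/dλ) = 0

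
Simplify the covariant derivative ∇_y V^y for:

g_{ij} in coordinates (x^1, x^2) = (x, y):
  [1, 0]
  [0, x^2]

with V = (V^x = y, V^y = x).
Non-zero Christoffel symbols:
Γ^x_{y y} = -x
Γ^y_{x y} = 1/x
∇_y V^y = ∂_y V^y + Γ^y_{y j} V^j
  = (0) + (1/x)(y) + (0)(x)
  = y/x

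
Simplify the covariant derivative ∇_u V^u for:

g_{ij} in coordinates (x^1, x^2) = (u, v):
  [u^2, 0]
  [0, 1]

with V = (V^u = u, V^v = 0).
Non-zero Christoffel symbols:
Γ^u_{u u} = 1/u
∇_u V^u = ∂_u V^u + Γ^u_{u j} V^j
  = (1) + (1/u)(u) + (0)(0)
  = 2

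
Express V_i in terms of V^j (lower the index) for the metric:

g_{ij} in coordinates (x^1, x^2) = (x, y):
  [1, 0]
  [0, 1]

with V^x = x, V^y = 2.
V_i = g_{ij} V^j:
V_x = (1)(x) + (0)(2) = x
V_y = (0)(x) + (1)(2) = 2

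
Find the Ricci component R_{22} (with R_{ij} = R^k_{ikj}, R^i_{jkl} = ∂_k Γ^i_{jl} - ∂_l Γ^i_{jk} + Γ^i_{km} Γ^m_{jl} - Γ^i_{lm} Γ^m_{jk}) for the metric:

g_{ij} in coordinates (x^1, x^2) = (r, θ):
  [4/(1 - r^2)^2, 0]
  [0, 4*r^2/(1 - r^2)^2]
Non-zero Christoffel symbols (Γ^k_{ij} = Γ^k_{ji}):
Γ^r_{r r} = 2*r/(1 - r^2)
Γ^r_{θ θ} = (r^3 + r)/(r^2 - 1)
Γ^θ_{r θ} = (-r^2 - 1)/(r^3 - r)
R^r_{θ r θ} = ∂_r Γ^r_{θ θ} - ∂_θ Γ^r_{θ r} + Γ^r_{r m} Γ^m_{θ θ} - Γ^r_{θ m} Γ^m_{θ r}
  = ((r^4 - 4*r^2 - 1)/(r^2 - 1)^2) - (0) + (-2*r^2*(r^2 + 1)/(r^2 - 1)^2) - (-(r^2 + 1)^2/(r^2 - 1)^2) = -4*r^2/(r^2 - 1)^2
R^θ_{θ θ θ} = 0 (a repeated index in an antisymmetric pair)
R_{θθ} = R^r_{θ r θ} + R^θ_{θ θ θ} = (-4*r^2/(r^2 - 1)^2) + (0) = -4*r^2/(r^2 - 1)^2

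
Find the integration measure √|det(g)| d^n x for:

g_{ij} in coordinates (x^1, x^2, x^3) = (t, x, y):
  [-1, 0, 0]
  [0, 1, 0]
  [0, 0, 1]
det(g) = -1
√|det(g)| = 1
Volume element: dV = 1 dt dx dy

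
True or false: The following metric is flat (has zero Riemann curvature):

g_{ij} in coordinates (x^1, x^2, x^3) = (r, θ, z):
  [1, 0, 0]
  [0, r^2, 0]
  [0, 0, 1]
Non-zero Christoffel symbols:
Γ^r_{θ θ} = -r
Γ^θ_{r θ} = 1/r
Ricci tensor: R_{rr} = 0, R_{rθ} = 0, R_{rz} = 0, R_{θθ} = 0, R_{θz} = 0, R_{zz} = 0
All R_{ij} vanish; in 3 dimensions the Riemann tensor is fully determined by the Ricci tensor, so R^i_{jkl} = 0: the metric is flat (curvilinear coordinates on flat space).
True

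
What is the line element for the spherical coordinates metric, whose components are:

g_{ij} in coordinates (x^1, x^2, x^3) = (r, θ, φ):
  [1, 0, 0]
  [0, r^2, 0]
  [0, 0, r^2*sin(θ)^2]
ds^2 = g_{ij} dx^i dx^j; only the non-zero components contribute.
ds^2 = dr^2 + r^2 dθ^2 + r^2*sin(θ)^2 dφ^2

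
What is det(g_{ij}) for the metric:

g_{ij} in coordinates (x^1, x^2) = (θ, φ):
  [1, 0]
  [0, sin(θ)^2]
For a 2×2 metric: det(g) = g_{11}·g_{22} - g_{12}·g_{21}
= (1)·(sin(θ)^2) - (0)·(0)
= sin(θ)^2 - 0
det(g) = sin(θ)^2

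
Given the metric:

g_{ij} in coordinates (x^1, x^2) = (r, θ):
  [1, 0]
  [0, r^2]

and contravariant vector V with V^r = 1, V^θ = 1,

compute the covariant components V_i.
V_i = g_{ij} V^j:
V_r = (1)(1) + (0)(1) = 1
V_θ = (0)(1) + (r^2)(1) = r^2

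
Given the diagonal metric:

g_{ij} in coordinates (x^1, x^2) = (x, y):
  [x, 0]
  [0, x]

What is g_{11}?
With x^1 = x, x^2 = y, g_{11} = g_{xx} is the row-1, column-1 entry of the matrix.
g_{11} = x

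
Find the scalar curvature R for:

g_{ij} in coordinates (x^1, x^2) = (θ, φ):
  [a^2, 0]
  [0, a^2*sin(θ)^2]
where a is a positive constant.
Non-zero Christoffel symbols (Γ^k_{ij} = Γ^k_{ji}):
Γ^θ_{φ φ} = -sin(2*θ)/2
Γ^φ_{θ φ} = 1/tan(θ)
Ricci tensor (R_{ij} = R^k_{ikj}): R_{θθ} = 1, R_{θφ} = 0, R_{φφ} = sin(θ)^2
Inverse metric: g^{θθ} = 1/a^2, g^{φφ} = 1/(a^2*sin(θ)^2)
R = g^{ij} R_{ij} = (1/a^2)(1) + (1/(a^2*sin(θ)^2))(sin(θ)^2) = 2/a^2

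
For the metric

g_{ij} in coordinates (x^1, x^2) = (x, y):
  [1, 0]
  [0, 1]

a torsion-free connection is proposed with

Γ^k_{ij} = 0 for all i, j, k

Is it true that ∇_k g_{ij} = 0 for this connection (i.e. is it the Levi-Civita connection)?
Using ∇_k g_{ij} = ∂_k g_{ij} - Γ^m_{ki} g_{mj} - Γ^m_{kj} g_{im}:
e.g. ∇_y g_{xy} = (0) - (0) - (0) = 0
Every component ∇_k g_{ij} vanishes: the connection is metric compatible.
Yes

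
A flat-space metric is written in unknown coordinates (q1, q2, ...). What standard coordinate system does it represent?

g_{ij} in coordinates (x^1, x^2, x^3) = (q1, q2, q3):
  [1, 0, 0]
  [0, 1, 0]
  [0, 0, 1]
All components are constant and the metric is the identity, i.e. orthonormal rectilinear coordinates.
Cartesian (3D) coordinates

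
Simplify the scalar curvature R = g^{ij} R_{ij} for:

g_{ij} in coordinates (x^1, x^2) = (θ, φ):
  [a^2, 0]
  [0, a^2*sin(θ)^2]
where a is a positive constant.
Non-zero Christoffel symbols (Γ^k_{ij} = Γ^k_{ji}):
Γ^θ_{φ φ} = -sin(2*θ)/2
Γ^φ_{θ φ} = 1/tan(θ)
Ricci tensor (R_{ij} = R^k_{ikj}): R_{θθ} = 1, R_{θφ} = 0, R_{φφ} = sin(θ)^2
Inverse metric: g^{θθ} = 1/a^2, g^{φφ} = 1/(a^2*sin(θ)^2)
R = g^{ij} R_{ij} = (1/a^2)(1) + (1/(a^2*sin(θ)^2))(sin(θ)^2) = 2/a^2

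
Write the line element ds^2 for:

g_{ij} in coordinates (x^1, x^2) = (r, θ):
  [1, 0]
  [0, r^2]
ds^2 = g_{ij} dx^i dx^j; only the non-zero components contribute.
ds^2 = dr^2 + r^2 dθ^2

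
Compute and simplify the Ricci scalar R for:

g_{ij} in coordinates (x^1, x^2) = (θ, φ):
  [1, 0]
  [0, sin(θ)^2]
Non-zero Christoffel symbols (Γ^k_{ij} = Γ^k_{ji}):
Γ^θ_{φ φ} = -sin(2*θ)/2
Γ^φ_{θ φ} = 1/tan(θ)
Ricci tensor (R_{ij} = R^k_{ikj}): R_{θθ} = 1, R_{θφ} = 0, R_{φφ} = sin(θ)^2
Inverse metric: g^{θθ} = 1, g^{φφ} = 1/sin(θ)^2
R = g^{ij} R_{ij} = (1)(1) + (1/sin(θ)^2)(sin(θ)^2) = 2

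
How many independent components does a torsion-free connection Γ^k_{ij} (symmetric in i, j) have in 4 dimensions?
Γ^k_{ij} has n choices for the upper index and n(n+1)/2 independent symmetric lower index pairs.
Total = 4 × 4×5/2 = 4 × 10 = 40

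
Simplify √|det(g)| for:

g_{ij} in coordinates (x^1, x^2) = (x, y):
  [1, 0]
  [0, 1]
det(g) = 1
√|det(g)| = 1
Volume element: dV = 1 dx dy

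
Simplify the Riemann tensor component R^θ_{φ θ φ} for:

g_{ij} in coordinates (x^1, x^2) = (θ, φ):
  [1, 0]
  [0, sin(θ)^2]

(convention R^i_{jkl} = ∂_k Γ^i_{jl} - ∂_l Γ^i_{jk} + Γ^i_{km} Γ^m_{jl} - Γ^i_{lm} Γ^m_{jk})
Non-zero Christoffel symbols (Γ^k_{ij} = Γ^k_{ji}):
Γ^θ_{φ φ} = -sin(2*θ)/2
Γ^φ_{θ φ} = 1/tan(θ)
R^θ_{φ θ φ} = ∂_θ Γ^θ_{φ φ} - ∂_φ Γ^θ_{φ θ} + Γ^θ_{θ m} Γ^m_{φ φ} - Γ^θ_{φ m} Γ^m_{φ θ}
  = (-cos(2*θ)) - (0) + (0) - (-cos(θ)^2) = sin(θ)^2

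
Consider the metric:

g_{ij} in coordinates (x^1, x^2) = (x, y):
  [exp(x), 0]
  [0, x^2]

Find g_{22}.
With x^1 = x, x^2 = y, g_{22} = g_{yy} is the row-2, column-2 entry of the matrix.
g_{22} = x^2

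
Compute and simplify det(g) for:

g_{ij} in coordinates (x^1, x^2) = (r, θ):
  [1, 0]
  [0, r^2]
For a 2×2 metric: det(g) = g_{11}·g_{22} - g_{12}·g_{21}
= (1)·(r^2) - (0)·(0)
= r^2 - 0
det(g) = r^2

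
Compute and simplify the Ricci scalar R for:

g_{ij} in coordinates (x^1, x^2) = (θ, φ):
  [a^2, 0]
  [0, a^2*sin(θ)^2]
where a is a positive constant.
Non-zero Christoffel symbols (Γ^k_{ij} = Γ^k_{ji}):
Γ^θ_{φ φ} = -sin(2*θ)/2
Γ^φ_{θ φ} = 1/tan(θ)
Ricci tensor (R_{ij} = R^k_{ikj}): R_{θθ} = 1, R_{θφ} = 0, R_{φφ} = sin(θ)^2
Inverse metric: g^{θθ} = 1/a^2, g^{φφ} = 1/(a^2*sin(θ)^2)
R = g^{ij} R_{ij} = (1/a^2)(1) + (1/(a^2*sin(θ)^2))(sin(θ)^2) = 2/a^2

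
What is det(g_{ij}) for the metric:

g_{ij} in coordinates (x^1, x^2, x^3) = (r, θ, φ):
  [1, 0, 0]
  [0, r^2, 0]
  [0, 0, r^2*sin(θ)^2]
Diagonal metric: det(g) = g_{11}·g_{22}·g_{33}
= (1)·(r^2)·(r^2*sin(θ)^2)
det(g) = r^4*sin(θ)^2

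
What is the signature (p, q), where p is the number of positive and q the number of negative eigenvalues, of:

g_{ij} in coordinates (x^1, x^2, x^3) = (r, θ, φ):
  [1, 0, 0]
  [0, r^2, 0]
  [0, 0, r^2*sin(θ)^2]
The metric is diagonal, so its eigenvalues are the diagonal entries: 1, r^2, r^2*sin(θ)^2 (at a generic point, where coordinate-dependent entries are positive).
3 positive, 0 negative.
(3, 0) - Riemannian (positive definite)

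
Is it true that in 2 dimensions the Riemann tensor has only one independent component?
The number of independent components is n^2(n^2-1)/12 = 4·3/12 = 1 for n = 2 (e.g. R_{1212}).
Yes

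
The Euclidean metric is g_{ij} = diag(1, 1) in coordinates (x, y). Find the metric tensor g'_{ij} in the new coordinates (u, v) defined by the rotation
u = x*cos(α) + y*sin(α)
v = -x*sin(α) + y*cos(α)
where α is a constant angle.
Invert the transformation: x = u*cos(α) - v*sin(α), y = u*sin(α) + v*cos(α)
g'_{ij} = (∂x^k/∂x'^i)(∂x^l/∂x'^j) g_{kl}; with g_{kl} = δ_{kl} this is Σ_k (∂x^k/∂x'^i)(∂x^k/∂x'^j).
Jacobian: ∂x/∂u = cos(α), ∂x/∂v = -sin(α), ∂y/∂u = sin(α), ∂y/∂v = cos(α)
g'_{uu} = (cos(α))(cos(α)) + (sin(α))(sin(α)) = 1
g'_{uv} = (cos(α))(-sin(α)) + (sin(α))(cos(α)) = 0
g'_{vv} = (-sin(α))(-sin(α)) + (cos(α))(cos(α)) = 1
g'_{ij} = diag(1, 1)
The Euclidean metric is invariant under rotations.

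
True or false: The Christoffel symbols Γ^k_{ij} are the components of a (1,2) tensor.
Under a change of coordinates Γ picks up an inhomogeneous term ∂²x/∂x'∂x'; e.g. Γ = 0 in Cartesian coordinates but Γ^r_{θθ} = -r in polar coordinates on the same flat plane.
False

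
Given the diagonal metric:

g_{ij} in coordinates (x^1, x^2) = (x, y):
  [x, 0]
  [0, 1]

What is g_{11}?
With x^1 = x, x^2 = y, g_{11} = g_{xx} is the row-1, column-1 entry of the matrix.
g_{11} = x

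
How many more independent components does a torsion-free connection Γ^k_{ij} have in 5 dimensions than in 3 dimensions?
Independent components in n dimensions: n × n(n+1)/2 = n^2(n+1)/2.
5D: 5 × 15 = 75
3D: 3 × 6 = 18
Difference = 75 - 18 = 57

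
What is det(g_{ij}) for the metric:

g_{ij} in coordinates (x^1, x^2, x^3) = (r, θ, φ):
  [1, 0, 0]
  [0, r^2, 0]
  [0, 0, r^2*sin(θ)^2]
Diagonal metric: det(g) = g_{11}·g_{22}·g_{33}
= (1)·(r^2)·(r^2*sin(θ)^2)
det(g) = r^4*sin(θ)^2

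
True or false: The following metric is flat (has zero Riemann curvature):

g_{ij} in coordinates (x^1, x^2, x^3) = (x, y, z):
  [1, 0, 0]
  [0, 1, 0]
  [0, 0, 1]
All metric components are constant, so every Christoffel symbol vanishes and R^i_{jkl} = 0.
True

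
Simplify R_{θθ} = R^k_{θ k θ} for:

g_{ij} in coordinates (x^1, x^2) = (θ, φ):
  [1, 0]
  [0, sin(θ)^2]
Non-zero Christoffel symbols (Γ^k_{ij} = Γ^k_{ji}):
Γ^θ_{φ φ} = -sin(2*θ)/2
Γ^φ_{θ φ} = 1/tan(θ)
R^θ_{θ θ θ} = 0 (a repeated index in an antisymmetric pair)
R^φ_{θ φ θ} = ∂_φ Γ^φ_{θ θ} - ∂_θ Γ^φ_{θ φ} + Γ^φ_{φ m} Γ^m_{θ θ} - Γ^φ_{θ m} Γ^m_{θ φ}
  = (0) - (-1/sin(θ)^2) + (0) - (1/tan(θ)^2) = 1
R_{θθ} = R^θ_{θ θ θ} + R^φ_{θ φ θ} = (0) + (1) = 1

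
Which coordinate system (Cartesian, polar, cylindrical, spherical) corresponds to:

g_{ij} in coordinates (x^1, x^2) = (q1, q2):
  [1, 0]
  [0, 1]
All components are constant and the metric is the identity, i.e. orthonormal rectilinear coordinates.
Cartesian (2D) coordinates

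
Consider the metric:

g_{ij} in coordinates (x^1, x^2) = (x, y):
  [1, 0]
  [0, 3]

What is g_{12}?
With x^1 = x, x^2 = y, g_{12} = g_{xy} is the row-1, column-2 entry of the matrix.
g_{12} = 0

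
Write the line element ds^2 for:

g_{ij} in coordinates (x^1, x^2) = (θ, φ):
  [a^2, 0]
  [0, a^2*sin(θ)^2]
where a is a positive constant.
ds^2 = g_{ij} dx^i dx^j; only the non-zero components contribute.
ds^2 = a^2 dθ^2 + a^2*sin(θ)^2 dφ^2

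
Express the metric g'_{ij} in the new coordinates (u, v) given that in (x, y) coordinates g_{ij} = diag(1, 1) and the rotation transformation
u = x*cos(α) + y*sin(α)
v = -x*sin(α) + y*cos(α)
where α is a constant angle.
Invert the transformation: x = u*cos(α) - v*sin(α), y = u*sin(α) + v*cos(α)
g'_{ij} = (∂x^k/∂x'^i)(∂x^l/∂x'^j) g_{kl}; with g_{kl} = δ_{kl} this is Σ_k (∂x^k/∂x'^i)(∂x^k/∂x'^j).
Jacobian: ∂x/∂u = cos(α), ∂x/∂v = -sin(α), ∂y/∂u = sin(α), ∂y/∂v = cos(α)
g'_{uu} = (cos(α))(cos(α)) + (sin(α))(sin(α)) = 1
g'_{uv} = (cos(α))(-sin(α)) + (sin(α))(cos(α)) = 0
g'_{vv} = (-sin(α))(-sin(α)) + (cos(α))(cos(α)) = 1
g'_{ij} = diag(1, 1)
The Euclidean metric is invariant under rotations.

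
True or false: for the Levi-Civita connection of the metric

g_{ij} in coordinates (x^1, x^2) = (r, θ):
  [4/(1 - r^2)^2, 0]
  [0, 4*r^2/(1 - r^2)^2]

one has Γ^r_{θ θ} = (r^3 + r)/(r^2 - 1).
Γ^r_{θ θ} = (1/2) g^{rr} (∂_θ g_{rθ} + ∂_θ g_{rθ} - ∂_r g_{θθ}) = (1/2)((1 - r^2)^2/4)((0) + (0) - (-8*(r^3 + r)/(r^2 - 1)^3)) = (r^3 + r)/(r^2 - 1)
This equals the proposed value (r^3 + r)/(r^2 - 1).
True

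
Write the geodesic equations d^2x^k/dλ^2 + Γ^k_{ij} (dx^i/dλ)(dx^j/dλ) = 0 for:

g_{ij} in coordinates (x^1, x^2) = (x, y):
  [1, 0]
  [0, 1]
Geodesic equation: d^2x^k/dλ^2 + Γ^k_{ij} (dx^i/dλ)(dx^j/dλ) = 0.
All Christoffel symbols vanish, so the geodesics are straight lines:
d^2x/dλ^2 = 0
d^2y/dλ^2 = 0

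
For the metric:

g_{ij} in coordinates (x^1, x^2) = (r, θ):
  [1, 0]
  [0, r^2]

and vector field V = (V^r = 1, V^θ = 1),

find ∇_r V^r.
Non-zero Christoffel symbols:
Γ^r_{θ θ} = -r
Γ^θ_{r θ} = 1/r
∇_r V^r = ∂_r V^r + Γ^r_{r j} V^j
  = (0) + (0)(1) + (0)(1)
  = 0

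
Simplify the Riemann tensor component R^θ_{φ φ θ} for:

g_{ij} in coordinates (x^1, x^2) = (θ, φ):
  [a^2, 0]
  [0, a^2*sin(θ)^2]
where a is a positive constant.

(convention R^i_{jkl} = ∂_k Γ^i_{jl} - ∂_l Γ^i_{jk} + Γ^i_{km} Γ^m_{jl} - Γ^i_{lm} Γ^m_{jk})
Non-zero Christoffel symbols (Γ^k_{ij} = Γ^k_{ji}):
Γ^θ_{φ φ} = -sin(2*θ)/2
Γ^φ_{θ φ} = 1/tan(θ)
R^θ_{φ φ θ} = ∂_φ Γ^θ_{φ θ} - ∂_θ Γ^θ_{φ φ} + Γ^θ_{φ m} Γ^m_{φ θ} - Γ^θ_{θ m} Γ^m_{φ φ}
  = (0) - (-cos(2*θ)) + (-cos(θ)^2) - (0) = -sin(θ)^2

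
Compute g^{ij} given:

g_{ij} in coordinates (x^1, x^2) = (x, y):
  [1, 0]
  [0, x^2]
The metric is diagonal, so g^{ij} is diagonal with entries 1/g_{ii}: diag(1, 1/(x^2)).
g^{ij}:
  [1, 0]
  [0, 1/x^2]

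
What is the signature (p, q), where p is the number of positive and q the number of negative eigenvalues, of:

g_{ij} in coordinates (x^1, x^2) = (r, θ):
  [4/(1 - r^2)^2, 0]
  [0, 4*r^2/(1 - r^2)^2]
The metric is diagonal, so its eigenvalues are the diagonal entries: 4/(1 - r^2)^2, 4*r^2/(1 - r^2)^2 (at a generic point, where coordinate-dependent entries are positive).
2 positive, 0 negative.
(2, 0) - Riemannian (positive definite)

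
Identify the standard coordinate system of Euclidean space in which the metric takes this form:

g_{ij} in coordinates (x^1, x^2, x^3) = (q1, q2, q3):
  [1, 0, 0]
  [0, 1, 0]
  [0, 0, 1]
All components are constant and the metric is the identity, i.e. orthonormal rectilinear coordinates.
Cartesian (3D) coordinates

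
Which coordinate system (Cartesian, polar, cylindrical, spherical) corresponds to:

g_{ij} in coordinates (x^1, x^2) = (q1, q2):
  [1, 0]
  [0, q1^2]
The line element ds^2 = dq1^2 + q1^2 dq2^2 is dr^2 + r^2 dθ^2 with q1 = r, q2 = θ.
polar coordinates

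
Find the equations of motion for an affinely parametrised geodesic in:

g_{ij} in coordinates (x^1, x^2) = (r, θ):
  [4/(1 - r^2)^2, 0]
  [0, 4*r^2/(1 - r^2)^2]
Geodesic equation: d^2x^k/dλ^2 + Γ^k_{ij} (dx^i/dλ)(dx^j/dλ) = 0.
Non-zero Christoffel symbols:
Γ^r_{r r} = 2*r/(1 - r^2)
Γ^r_{θ θ} = (r^3 + r)/(r^2 - 1)
Γ^θ_{r θ} = (-r^2 - 1)/(r^3 - r)
Substituting (the symmetric pair Γ^k_{ij}, Γ^k_{ji} combines into a factor 2):
d^2r/dλ^2 + (2*r/(1 - r^2)) (dr/dλ)^2 + ((r^3 + r)/(r^2 - 1)) (dθ/dλ)^2 = 0
d^2θ/dλ^2 + ((-2*r^2 - 2)/(r^3 - r)) (dr/dλ)(dθ/dλ) = 0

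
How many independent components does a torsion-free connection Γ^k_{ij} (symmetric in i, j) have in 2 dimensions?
Γ^k_{ij} has n choices for the upper index and n(n+1)/2 independent symmetric lower index pairs.
Total = 2 × 2×3/2 = 2 × 3 = 6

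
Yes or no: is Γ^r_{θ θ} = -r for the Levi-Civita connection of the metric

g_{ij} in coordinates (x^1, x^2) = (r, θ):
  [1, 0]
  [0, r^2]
Γ^r_{θ θ} = (1/2) g^{rr} (∂_θ g_{rθ} + ∂_θ g_{rθ} - ∂_r g_{θθ}) = (1/2)(1)((0) + (0) - (2*r)) = -r
This equals the proposed value -r.
Yes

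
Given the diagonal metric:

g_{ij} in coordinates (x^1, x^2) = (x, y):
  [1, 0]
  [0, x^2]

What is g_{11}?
With x^1 = x, x^2 = y, g_{11} = g_{xx} is the row-1, column-1 entry of the matrix.
g_{11} = 1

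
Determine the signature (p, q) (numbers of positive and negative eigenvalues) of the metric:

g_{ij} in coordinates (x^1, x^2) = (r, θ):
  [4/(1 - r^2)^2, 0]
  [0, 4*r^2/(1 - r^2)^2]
The metric is diagonal, so its eigenvalues are the diagonal entries: 4/(1 - r^2)^2, 4*r^2/(1 - r^2)^2 (at a generic point, where coordinate-dependent entries are positive).
2 positive, 0 negative.
(2, 0) - Riemannian (positive definite)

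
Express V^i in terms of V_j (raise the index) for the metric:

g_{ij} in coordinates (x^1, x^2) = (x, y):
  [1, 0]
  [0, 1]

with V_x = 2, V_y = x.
Inverse metric (diagonal): g^{xx} = 1, g^{yy} = 1
V^i = g^{ij} V_j:
V^x = (1)(2) + (0)(x) = 2
V^y = (0)(2) + (1)(x) = x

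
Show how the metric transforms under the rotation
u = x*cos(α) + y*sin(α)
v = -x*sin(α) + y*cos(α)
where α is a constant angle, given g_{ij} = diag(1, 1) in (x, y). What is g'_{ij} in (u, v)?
Invert the transformation: x = u*cos(α) - v*sin(α), y = u*sin(α) + v*cos(α)
g'_{ij} = (∂x^k/∂x'^i)(∂x^l/∂x'^j) g_{kl}; with g_{kl} = δ_{kl} this is Σ_k (∂x^k/∂x'^i)(∂x^k/∂x'^j).
Jacobian: ∂x/∂u = cos(α), ∂x/∂v = -sin(α), ∂y/∂u = sin(α), ∂y/∂v = cos(α)
g'_{uu} = (cos(α))(cos(α)) + (sin(α))(sin(α)) = 1
g'_{uv} = (cos(α))(-sin(α)) + (sin(α))(cos(α)) = 0
g'_{vv} = (-sin(α))(-sin(α)) + (cos(α))(cos(α)) = 1
g'_{ij} = diag(1, 1)
The Euclidean metric is invariant under rotations.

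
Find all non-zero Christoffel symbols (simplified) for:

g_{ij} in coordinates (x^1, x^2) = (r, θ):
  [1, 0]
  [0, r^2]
Using Γ^k_{ij} = (1/2) g^{km} (∂_i g_{mj} + ∂_j g_{mi} - ∂_m g_{ij}); the metric is diagonal, so only the m = k term contributes.
Non-zero symbols (using the symmetry Γ^k_{ij} = Γ^k_{ji}):
Γ^r_{θ θ} = (1/2) g^{rr} (∂_θ g_{rθ} + ∂_θ g_{rθ} - ∂_r g_{θθ}) = (1/2)(1)((0) + (0) - (2*r)) = -r
Γ^θ_{r θ} = (1/2) g^{θθ} (∂_r g_{θθ} + ∂_θ g_{θr} - ∂_θ g_{rθ}) = (1/2)(1/r^2)((2*r) + (0) - (0)) = 1/r
All other Christoffel symbols are zero.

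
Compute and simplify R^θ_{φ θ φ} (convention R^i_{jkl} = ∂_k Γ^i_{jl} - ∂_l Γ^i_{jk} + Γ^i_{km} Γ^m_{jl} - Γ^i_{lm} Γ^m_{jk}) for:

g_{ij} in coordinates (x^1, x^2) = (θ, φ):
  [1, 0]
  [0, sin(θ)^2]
Non-zero Christoffel symbols (Γ^k_{ij} = Γ^k_{ji}):
Γ^θ_{φ φ} = -sin(2*θ)/2
Γ^φ_{θ φ} = 1/tan(θ)
R^θ_{φ θ φ} = ∂_θ Γ^θ_{φ φ} - ∂_φ Γ^θ_{φ θ} + Γ^θ_{θ m} Γ^m_{φ φ} - Γ^θ_{φ m} Γ^m_{φ θ}
  = (-cos(2*θ)) - (0) + (0) - (-cos(θ)^2) = sin(θ)^2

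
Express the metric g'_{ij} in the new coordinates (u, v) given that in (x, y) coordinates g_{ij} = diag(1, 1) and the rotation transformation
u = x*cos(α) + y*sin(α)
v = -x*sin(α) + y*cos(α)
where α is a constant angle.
Invert the transformation: x = u*cos(α) - v*sin(α), y = u*sin(α) + v*cos(α)
g'_{ij} = (∂x^k/∂x'^i)(∂x^l/∂x'^j) g_{kl}; with g_{kl} = δ_{kl} this is Σ_k (∂x^k/∂x'^i)(∂x^k/∂x'^j).
Jacobian: ∂x/∂u = cos(α), ∂x/∂v = -sin(α), ∂y/∂u = sin(α), ∂y/∂v = cos(α)
g'_{uu} = (cos(α))(cos(α)) + (sin(α))(sin(α)) = 1
g'_{uv} = (cos(α))(-sin(α)) + (sin(α))(cos(α)) = 0
g'_{vv} = (-sin(α))(-sin(α)) + (cos(α))(cos(α)) = 1
g'_{ij} = diag(1, 1)
The Euclidean metric is invariant under rotations.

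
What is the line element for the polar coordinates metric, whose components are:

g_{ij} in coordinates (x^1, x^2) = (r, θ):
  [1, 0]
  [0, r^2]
ds^2 = g_{ij} dx^i dx^j; only the non-zero components contribute.
ds^2 = dr^2 + r^2 dθ^2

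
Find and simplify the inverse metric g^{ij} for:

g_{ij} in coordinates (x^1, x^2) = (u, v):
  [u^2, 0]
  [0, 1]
The metric is diagonal, so g^{ij} is diagonal with entries 1/g_{ii}: diag(1/(u^2), 1).
g^{ij}:
  [1/u^2, 0]
  [0, 1]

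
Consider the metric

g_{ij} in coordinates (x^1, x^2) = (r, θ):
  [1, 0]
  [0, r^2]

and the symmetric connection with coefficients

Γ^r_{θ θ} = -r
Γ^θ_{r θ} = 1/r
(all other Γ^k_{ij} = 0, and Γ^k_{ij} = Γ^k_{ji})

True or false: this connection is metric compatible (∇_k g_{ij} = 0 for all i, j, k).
Using ∇_k g_{ij} = ∂_k g_{ij} - Γ^m_{ki} g_{mj} - Γ^m_{kj} g_{im}:
e.g. ∇_r g_{θθ} = (2*r) - (r) - (r) = 0
Every component ∇_k g_{ij} vanishes: the connection is metric compatible.
True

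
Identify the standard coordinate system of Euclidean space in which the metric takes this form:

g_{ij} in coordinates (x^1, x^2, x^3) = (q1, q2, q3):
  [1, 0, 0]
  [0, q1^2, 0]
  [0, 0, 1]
The line element ds^2 = dq1^2 + q1^2 dq2^2 + dq3^2 is dr^2 + r^2 dθ^2 + dz^2 with q1 = r, q2 = θ, q3 = z.
cylindrical coordinates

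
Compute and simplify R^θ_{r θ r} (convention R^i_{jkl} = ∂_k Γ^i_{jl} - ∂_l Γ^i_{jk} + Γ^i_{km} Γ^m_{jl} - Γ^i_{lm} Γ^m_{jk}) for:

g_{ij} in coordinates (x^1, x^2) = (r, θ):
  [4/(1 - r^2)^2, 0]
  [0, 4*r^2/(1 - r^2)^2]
Non-zero Christoffel symbols (Γ^k_{ij} = Γ^k_{ji}):
Γ^r_{r r} = 2*r/(1 - r^2)
Γ^r_{θ θ} = (r^3 + r)/(r^2 - 1)
Γ^θ_{r θ} = (-r^2 - 1)/(r^3 - r)
R^θ_{r θ r} = ∂_θ Γ^θ_{r r} - ∂_r Γ^θ_{r θ} + Γ^θ_{θ m} Γ^m_{r r} - Γ^θ_{r m} Γ^m_{r θ}
  = (0) - ((r^4 + 4*r^2 - 1)/(r^3 - r)^2) + (2*(r^2 + 1)/(r^2 - 1)^2) - ((r^2 + 1)^2/(r^3 - r)^2) = -4/(r^2 - 1)^2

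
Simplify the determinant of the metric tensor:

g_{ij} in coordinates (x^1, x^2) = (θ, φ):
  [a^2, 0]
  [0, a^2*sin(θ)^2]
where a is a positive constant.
For a 2×2 metric: det(g) = g_{11}·g_{22} - g_{12}·g_{21}
= (a^2)·(a^2*sin(θ)^2) - (0)·(0)
= a^4*sin(θ)^2 - 0
det(g) = a^4*sin(θ)^2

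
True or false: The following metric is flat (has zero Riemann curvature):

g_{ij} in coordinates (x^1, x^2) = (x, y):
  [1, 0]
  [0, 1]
All metric components are constant, so every Christoffel symbol vanishes and R^i_{jkl} = 0.
True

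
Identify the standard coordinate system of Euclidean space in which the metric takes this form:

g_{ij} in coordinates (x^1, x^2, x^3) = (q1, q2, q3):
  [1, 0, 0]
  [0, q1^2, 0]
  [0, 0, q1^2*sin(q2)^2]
The line element ds^2 = dq1^2 + q1^2 dq2^2 + q1^2 sin(q2)^2 dq3^2 is dr^2 + r^2 dθ^2 + r^2 sin(θ)^2 dφ^2 with q1 = r, q2 = θ, q3 = φ.
spherical coordinates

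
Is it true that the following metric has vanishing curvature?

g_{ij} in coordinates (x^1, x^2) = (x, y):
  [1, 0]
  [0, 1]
All metric components are constant, so every Christoffel symbol vanishes and R^i_{jkl} = 0.
Yes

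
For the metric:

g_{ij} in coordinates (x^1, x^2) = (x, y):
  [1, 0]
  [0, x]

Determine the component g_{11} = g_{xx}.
With x^1 = x, x^2 = y, g_{11} = g_{xx} is the row-1, column-1 entry of the matrix.
g_{11} = 1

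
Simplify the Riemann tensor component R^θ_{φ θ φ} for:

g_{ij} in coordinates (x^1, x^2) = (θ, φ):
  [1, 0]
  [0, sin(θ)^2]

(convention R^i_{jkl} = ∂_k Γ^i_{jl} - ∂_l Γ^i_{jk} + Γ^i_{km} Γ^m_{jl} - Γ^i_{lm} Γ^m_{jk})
Non-zero Christoffel symbols (Γ^k_{ij} = Γ^k_{ji}):
Γ^θ_{φ φ} = -sin(2*θ)/2
Γ^φ_{θ φ} = 1/tan(θ)
R^θ_{φ θ φ} = ∂_θ Γ^θ_{φ φ} - ∂_φ Γ^θ_{φ θ} + Γ^θ_{θ m} Γ^m_{φ φ} - Γ^θ_{φ m} Γ^m_{φ θ}
  = (-cos(2*θ)) - (0) + (0) - (-cos(θ)^2) = sin(θ)^2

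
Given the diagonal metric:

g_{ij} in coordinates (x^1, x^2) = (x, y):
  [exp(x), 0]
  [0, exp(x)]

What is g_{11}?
With x^1 = x, x^2 = y, g_{11} = g_{xx} is the row-1, column-1 entry of the matrix.
g_{11} = exp(x)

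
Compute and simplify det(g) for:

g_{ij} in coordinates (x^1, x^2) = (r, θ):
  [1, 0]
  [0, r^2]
For a 2×2 metric: det(g) = g_{11}·g_{22} - g_{12}·g_{21}
= (1)·(r^2) - (0)·(0)
= r^2 - 0
det(g) = r^2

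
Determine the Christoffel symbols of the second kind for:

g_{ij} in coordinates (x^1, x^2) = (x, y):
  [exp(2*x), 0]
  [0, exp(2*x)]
Using Γ^k_{ij} = (1/2) g^{km} (∂_i g_{mj} + ∂_j g_{mi} - ∂_m g_{ij}); the metric is diagonal, so only the m = k term contributes.
Non-zero symbols (using the symmetry Γ^k_{ij} = Γ^k_{ji}):
Γ^x_{x x} = (1/2) g^{xx} (∂_x g_{xx} + ∂_x g_{xx} - ∂_x g_{xx}) = (1/2)(exp(-2*x))((2*exp(2*x)) + (2*exp(2*x)) - (2*exp(2*x))) = 1
Γ^x_{y y} = (1/2) g^{xx} (∂_y g_{xy} + ∂_y g_{xy} - ∂_x g_{yy}) = (1/2)(exp(-2*x))((0) + (0) - (2*exp(2*x))) = -1
Γ^y_{x y} = (1/2) g^{yy} (∂_x g_{yy} + ∂_y g_{yx} - ∂_y g_{xy}) = (1/2)(exp(-2*x))((2*exp(2*x)) + (0) - (0)) = 1
All other Christoffel symbols are zero.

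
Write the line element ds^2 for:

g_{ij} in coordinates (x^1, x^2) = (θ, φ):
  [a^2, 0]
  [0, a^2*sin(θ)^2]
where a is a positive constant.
ds^2 = g_{ij} dx^i dx^j; only the non-zero components contribute.
ds^2 = a^2 dθ^2 + a^2*sin(θ)^2 dφ^2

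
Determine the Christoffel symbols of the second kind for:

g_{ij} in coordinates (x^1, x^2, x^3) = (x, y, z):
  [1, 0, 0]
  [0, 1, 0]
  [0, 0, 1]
Using Γ^k_{ij} = (1/2) g^{km} (∂_i g_{mj} + ∂_j g_{mi} - ∂_m g_{ij}); the metric is diagonal, so only the m = k term contributes.
Every metric component is constant, so all ∂_m g_{ij} = 0 and every Christoffel symbol vanishes.
All Christoffel symbols are zero.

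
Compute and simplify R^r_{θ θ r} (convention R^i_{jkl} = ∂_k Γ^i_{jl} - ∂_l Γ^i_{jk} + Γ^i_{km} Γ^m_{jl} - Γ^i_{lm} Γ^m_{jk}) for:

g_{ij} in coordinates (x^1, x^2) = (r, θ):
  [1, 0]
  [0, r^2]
Non-zero Christoffel symbols (Γ^k_{ij} = Γ^k_{ji}):
Γ^r_{θ θ} = -r
Γ^θ_{r θ} = 1/r
R^r_{θ θ r} = ∂_θ Γ^r_{θ r} - ∂_r Γ^r_{θ θ} + Γ^r_{θ m} Γ^m_{θ r} - Γ^r_{r m} Γ^m_{θ θ}
  = (0) - (-1) + (-1) - (0) = 0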